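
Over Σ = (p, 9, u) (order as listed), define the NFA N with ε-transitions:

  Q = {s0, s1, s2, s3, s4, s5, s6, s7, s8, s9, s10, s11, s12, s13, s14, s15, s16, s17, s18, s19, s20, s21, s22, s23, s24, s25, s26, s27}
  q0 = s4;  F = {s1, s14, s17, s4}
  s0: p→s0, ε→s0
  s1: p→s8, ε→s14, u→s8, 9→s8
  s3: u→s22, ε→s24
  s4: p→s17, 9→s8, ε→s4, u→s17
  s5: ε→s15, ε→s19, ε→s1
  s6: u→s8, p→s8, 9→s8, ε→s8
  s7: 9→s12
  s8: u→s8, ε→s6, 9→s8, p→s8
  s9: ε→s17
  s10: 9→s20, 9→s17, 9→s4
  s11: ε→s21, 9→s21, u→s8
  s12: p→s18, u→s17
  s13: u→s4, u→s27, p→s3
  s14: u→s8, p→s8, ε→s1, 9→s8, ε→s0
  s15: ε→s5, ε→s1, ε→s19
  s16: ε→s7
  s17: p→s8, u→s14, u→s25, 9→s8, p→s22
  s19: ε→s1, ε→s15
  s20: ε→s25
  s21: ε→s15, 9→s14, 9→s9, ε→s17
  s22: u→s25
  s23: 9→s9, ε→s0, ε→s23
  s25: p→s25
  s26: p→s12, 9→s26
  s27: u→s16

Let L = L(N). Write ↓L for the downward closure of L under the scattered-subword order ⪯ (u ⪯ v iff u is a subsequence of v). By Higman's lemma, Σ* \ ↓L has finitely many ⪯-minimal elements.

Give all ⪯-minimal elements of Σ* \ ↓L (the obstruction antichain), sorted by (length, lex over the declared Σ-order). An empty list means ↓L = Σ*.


min(Σ*\↓L) = [9, pp, up, puu, uuu].

|Q|=28, |F|=4, |δ|=65 (24 ε).
min D↑ (4 st, q0=0, F={2}): 0:p→1,9→2,u→1 1:p→2,9→2,u→3 2:p→2,9→2,u→2 3:p→2,9→2,u→2 (ε-aug+det+¬).
'9': N↓-sim [9, 2] end={s6,s8} ∉↓L; 1/1 del acc.
'pp': run [9, 8, 5] end={s0,s22,s25,s6,s8} ∉↓L; 2/2 single-dels accept.
'up': run [9, 8, 5] end={s0,s22,s25,s6,s8} rej; 2/2 del acc.
'puu': |S_i|=[9, 8, 6, 2] end={s6,s8} ∉↓L; 3/3 single-dels accept.
'uuu': |S_i|=[9, 8, 6, 2] end={s6,s8} rej; 3/3 single-dels accept.
5 words, ⪯-incomp.


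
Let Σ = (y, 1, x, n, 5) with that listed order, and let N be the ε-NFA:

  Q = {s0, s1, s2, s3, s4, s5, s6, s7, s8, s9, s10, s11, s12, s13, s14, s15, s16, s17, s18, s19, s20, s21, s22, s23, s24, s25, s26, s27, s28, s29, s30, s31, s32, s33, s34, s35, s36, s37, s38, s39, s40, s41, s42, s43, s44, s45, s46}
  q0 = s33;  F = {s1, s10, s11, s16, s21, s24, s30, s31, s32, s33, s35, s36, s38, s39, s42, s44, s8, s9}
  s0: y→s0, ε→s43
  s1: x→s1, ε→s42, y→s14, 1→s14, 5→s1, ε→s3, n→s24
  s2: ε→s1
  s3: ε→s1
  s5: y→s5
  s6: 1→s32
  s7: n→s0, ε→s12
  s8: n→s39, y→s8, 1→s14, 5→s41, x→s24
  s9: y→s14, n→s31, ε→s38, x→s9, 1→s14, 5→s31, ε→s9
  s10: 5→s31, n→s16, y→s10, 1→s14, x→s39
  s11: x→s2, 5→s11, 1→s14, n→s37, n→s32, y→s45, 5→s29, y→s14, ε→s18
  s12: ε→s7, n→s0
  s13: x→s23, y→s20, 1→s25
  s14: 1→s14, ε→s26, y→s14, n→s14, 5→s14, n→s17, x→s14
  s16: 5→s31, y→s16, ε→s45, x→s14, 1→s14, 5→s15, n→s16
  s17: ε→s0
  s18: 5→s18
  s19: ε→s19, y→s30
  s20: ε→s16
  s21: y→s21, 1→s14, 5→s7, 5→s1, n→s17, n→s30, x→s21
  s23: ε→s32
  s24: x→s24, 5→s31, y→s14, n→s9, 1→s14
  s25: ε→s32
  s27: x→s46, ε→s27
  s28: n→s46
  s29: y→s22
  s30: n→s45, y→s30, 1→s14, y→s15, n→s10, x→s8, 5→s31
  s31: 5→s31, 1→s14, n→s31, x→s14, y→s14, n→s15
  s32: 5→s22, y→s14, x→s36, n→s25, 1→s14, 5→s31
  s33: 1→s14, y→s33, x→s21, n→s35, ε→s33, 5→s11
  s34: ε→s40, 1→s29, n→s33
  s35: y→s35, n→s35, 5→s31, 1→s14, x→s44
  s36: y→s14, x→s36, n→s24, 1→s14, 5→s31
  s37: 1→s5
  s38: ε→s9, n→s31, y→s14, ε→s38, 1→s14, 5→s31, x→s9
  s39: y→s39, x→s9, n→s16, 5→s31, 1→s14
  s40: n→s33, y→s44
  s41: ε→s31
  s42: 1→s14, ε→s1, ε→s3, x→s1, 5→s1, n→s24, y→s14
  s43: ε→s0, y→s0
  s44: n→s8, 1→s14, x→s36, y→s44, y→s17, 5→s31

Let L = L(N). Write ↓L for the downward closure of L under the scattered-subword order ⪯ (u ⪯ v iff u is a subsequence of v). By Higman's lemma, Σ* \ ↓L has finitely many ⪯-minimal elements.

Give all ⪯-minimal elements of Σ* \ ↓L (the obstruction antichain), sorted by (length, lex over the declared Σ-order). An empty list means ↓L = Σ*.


min(Σ*\↓L) = [1, 5y, n5x, nxxy, xnnnx].

|Q|=47, |F|=18, |δ|=152 (26 ε).
min D↑ (17 st, q0=0, F={1}): 0:y→0,1→1,x→2,n→3,5→4 1:y→1,1→1,x→1,n→1,5→1 2:y→2,1→1,x→2,n→5,5→6 3:y→3,1→1,x→7,n→3,5→8 4:y→1,1→1,x→6,n→9,5→4 5:y→5,1→1,x→10,n→11,5→8 6:y→1,1→1,x→6,n→12,5→6 7:y→7,1→1,x→13,n→10,5→8 8:y→1,1→1,x→1,n→8,5→8 9:y→1,1→1,x→13,n→9,5→8 10:y→10,1→1,x→12,n→14,5→8 11:y→11,1→1,x→14,n→15,5→8 12:y→1,1→1,x→12,n→16,5→8 13:y→1,1→1,x→13,n→12,5→8 14:y→14,1→1,x→16,n→15,5→8 15:y→15,1→1,x→1,n→15,5→8 16:y→1,1→1,x→16,n→8,5→8.
'1': |S_i|=[36, 6] end={s0,s14,s17,s26,s43,s5} — reject; 1/1 deletions ∈↓L.
'5y': |S_i|=[36, 27, 8] end={s0,s14,s17,s22,s26,s43,s45,s5} rej; 2/2 single-dels accept.
'n5x': run [36, 25, 9, 5] end={s0,s14,s17,s26,s43} ∉↓L; 3/3 single-dels accept.
'nxxy': run [36, 25, 17, 11, 5] end={s0,s14,s17,s26,s43} — reject; 4/4 del acc.
'xnnnx': |S_i|=[36, 26, 17, 13, 9, 5] end={s0,s14,s17,s26,s43} rej; 5/5 single-dels accept.
5 words, ⪯-incomp.


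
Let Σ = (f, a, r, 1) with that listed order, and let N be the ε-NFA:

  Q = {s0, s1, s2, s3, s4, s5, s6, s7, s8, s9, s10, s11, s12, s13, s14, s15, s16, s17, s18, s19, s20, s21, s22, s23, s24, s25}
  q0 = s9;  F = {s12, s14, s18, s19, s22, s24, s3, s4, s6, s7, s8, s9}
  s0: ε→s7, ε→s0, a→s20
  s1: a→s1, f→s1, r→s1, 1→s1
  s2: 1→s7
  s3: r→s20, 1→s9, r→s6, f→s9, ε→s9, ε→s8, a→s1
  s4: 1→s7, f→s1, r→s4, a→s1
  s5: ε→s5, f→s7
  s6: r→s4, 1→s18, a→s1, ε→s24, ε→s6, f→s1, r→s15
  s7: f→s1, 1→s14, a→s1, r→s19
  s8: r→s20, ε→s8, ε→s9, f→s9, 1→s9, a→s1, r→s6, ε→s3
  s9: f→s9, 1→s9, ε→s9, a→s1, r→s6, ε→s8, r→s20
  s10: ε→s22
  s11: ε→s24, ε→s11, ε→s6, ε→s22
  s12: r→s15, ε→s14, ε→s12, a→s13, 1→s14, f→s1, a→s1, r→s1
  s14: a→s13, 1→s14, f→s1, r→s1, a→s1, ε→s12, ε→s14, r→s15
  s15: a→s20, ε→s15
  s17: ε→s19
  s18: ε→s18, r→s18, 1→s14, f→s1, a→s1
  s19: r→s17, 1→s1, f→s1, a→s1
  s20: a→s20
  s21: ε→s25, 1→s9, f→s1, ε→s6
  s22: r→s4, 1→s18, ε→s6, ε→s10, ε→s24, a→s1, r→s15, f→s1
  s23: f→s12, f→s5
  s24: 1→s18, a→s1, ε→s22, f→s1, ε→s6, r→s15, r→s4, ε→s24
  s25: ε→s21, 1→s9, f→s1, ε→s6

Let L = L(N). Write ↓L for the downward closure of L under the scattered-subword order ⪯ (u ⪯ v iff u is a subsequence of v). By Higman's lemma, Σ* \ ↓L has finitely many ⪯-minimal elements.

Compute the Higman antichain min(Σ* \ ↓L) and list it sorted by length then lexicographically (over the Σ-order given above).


min(Σ*\↓L) = [a, rf, r11r, rr1r1].

|Q|=26, |F|=12, |δ|=107 (34 ε).
min D↑ (8 st, q0=0, F={1}): 0:f→0,a→1,r→2,1→0 1:f→1,a→1,r→1,1→1 2:f→1,a→1,r→3,1→4 3:f→1,a→1,r→3,1→5 4:f→1,a→1,r→4,1→6 5:f→1,a→1,r→7,1→6 6:f→1,a→1,r→1,1→6 7:f→1,a→1,r→7,1→1 (ε-aug+det+¬).
'a': |S_i|=[18, 3] end={s1,s13,s20} rej; 1/1 deletions ∈↓L.
'rf': N↓-sim [18, 15, 1] end={s1} — reject; 2/2 deletions ∈↓L.
'r11r': N↓-sim [18, 15, 10, 6, 3] end={s1,s15,s20} — reject; 4/4 del acc.
'rr1r1': run [18, 15, 11, 9, 5, 1] end={s1} — reject; 5/5 deletions ∈↓L.
4 words, ⪯-incomp.


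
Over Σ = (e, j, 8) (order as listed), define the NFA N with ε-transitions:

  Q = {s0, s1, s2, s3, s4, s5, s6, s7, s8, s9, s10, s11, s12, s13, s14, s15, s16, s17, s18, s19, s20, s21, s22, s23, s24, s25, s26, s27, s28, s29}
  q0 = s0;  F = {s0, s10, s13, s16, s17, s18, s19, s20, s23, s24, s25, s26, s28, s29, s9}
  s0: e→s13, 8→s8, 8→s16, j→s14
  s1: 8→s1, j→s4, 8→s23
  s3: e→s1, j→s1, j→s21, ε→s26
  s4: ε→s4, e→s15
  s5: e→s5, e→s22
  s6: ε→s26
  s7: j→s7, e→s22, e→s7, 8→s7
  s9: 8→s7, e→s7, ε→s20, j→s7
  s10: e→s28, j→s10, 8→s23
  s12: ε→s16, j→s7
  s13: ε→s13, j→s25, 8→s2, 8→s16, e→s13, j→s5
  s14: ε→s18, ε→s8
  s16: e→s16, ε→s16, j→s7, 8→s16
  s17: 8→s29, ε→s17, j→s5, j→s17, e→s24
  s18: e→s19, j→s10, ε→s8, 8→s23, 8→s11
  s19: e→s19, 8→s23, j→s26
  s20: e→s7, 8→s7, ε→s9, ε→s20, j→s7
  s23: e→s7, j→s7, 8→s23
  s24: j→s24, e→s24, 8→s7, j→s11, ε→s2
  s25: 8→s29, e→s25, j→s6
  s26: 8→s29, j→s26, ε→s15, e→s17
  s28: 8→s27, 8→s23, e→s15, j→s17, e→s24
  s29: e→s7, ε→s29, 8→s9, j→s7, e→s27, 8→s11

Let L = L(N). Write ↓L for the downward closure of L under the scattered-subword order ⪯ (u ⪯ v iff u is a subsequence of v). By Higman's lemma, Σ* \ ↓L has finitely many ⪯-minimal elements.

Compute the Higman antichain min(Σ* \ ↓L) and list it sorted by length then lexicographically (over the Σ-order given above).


|Q|=30, |F|=15, |δ|=85 (16 ε).
min D↑ (15 st, q0=0, F={8}): 0:e→1,j→2,8→3 1:e→1,j→4,8→3 2:e→5,j→6,8→7 3:e→3,j→8,8→3 4:e→4,j→9,8→10 5:e→5,j→9,8→7 6:e→11,j→6,8→7 7:e→8,j→8,8→7 8:e→8,j→8,8→8 9:e→12,j→9,8→10 10:e→8,j→8,8→13 11:e→14,j→12,8→7 12:e→14,j→12,8→10 13:e→8,j→8,8→8 14:e→14,j→14,8→8 (ε-aug+det+¬).
'8j': run [25, 11, 2] end={s22,s7} ∉↓L; 2/2 del acc.
'j8e': run [25, 22, 8, 3] end={s22,s27,s7} — reject; 3/3 del acc.
'ej888': |S_i|=[25, 20, 15, 7, 5, 2] end={s22,s7} rej; 5/5 deletions ∈↓L.
'jjee8': |S_i|=[25, 22, 17, 14, 8, 2] end={s22,s7} ∉↓L; 5/5 single-dels accept.
4 obstructions.

min(Σ*\↓L) = [8j, j8e, ej888, jjee8].


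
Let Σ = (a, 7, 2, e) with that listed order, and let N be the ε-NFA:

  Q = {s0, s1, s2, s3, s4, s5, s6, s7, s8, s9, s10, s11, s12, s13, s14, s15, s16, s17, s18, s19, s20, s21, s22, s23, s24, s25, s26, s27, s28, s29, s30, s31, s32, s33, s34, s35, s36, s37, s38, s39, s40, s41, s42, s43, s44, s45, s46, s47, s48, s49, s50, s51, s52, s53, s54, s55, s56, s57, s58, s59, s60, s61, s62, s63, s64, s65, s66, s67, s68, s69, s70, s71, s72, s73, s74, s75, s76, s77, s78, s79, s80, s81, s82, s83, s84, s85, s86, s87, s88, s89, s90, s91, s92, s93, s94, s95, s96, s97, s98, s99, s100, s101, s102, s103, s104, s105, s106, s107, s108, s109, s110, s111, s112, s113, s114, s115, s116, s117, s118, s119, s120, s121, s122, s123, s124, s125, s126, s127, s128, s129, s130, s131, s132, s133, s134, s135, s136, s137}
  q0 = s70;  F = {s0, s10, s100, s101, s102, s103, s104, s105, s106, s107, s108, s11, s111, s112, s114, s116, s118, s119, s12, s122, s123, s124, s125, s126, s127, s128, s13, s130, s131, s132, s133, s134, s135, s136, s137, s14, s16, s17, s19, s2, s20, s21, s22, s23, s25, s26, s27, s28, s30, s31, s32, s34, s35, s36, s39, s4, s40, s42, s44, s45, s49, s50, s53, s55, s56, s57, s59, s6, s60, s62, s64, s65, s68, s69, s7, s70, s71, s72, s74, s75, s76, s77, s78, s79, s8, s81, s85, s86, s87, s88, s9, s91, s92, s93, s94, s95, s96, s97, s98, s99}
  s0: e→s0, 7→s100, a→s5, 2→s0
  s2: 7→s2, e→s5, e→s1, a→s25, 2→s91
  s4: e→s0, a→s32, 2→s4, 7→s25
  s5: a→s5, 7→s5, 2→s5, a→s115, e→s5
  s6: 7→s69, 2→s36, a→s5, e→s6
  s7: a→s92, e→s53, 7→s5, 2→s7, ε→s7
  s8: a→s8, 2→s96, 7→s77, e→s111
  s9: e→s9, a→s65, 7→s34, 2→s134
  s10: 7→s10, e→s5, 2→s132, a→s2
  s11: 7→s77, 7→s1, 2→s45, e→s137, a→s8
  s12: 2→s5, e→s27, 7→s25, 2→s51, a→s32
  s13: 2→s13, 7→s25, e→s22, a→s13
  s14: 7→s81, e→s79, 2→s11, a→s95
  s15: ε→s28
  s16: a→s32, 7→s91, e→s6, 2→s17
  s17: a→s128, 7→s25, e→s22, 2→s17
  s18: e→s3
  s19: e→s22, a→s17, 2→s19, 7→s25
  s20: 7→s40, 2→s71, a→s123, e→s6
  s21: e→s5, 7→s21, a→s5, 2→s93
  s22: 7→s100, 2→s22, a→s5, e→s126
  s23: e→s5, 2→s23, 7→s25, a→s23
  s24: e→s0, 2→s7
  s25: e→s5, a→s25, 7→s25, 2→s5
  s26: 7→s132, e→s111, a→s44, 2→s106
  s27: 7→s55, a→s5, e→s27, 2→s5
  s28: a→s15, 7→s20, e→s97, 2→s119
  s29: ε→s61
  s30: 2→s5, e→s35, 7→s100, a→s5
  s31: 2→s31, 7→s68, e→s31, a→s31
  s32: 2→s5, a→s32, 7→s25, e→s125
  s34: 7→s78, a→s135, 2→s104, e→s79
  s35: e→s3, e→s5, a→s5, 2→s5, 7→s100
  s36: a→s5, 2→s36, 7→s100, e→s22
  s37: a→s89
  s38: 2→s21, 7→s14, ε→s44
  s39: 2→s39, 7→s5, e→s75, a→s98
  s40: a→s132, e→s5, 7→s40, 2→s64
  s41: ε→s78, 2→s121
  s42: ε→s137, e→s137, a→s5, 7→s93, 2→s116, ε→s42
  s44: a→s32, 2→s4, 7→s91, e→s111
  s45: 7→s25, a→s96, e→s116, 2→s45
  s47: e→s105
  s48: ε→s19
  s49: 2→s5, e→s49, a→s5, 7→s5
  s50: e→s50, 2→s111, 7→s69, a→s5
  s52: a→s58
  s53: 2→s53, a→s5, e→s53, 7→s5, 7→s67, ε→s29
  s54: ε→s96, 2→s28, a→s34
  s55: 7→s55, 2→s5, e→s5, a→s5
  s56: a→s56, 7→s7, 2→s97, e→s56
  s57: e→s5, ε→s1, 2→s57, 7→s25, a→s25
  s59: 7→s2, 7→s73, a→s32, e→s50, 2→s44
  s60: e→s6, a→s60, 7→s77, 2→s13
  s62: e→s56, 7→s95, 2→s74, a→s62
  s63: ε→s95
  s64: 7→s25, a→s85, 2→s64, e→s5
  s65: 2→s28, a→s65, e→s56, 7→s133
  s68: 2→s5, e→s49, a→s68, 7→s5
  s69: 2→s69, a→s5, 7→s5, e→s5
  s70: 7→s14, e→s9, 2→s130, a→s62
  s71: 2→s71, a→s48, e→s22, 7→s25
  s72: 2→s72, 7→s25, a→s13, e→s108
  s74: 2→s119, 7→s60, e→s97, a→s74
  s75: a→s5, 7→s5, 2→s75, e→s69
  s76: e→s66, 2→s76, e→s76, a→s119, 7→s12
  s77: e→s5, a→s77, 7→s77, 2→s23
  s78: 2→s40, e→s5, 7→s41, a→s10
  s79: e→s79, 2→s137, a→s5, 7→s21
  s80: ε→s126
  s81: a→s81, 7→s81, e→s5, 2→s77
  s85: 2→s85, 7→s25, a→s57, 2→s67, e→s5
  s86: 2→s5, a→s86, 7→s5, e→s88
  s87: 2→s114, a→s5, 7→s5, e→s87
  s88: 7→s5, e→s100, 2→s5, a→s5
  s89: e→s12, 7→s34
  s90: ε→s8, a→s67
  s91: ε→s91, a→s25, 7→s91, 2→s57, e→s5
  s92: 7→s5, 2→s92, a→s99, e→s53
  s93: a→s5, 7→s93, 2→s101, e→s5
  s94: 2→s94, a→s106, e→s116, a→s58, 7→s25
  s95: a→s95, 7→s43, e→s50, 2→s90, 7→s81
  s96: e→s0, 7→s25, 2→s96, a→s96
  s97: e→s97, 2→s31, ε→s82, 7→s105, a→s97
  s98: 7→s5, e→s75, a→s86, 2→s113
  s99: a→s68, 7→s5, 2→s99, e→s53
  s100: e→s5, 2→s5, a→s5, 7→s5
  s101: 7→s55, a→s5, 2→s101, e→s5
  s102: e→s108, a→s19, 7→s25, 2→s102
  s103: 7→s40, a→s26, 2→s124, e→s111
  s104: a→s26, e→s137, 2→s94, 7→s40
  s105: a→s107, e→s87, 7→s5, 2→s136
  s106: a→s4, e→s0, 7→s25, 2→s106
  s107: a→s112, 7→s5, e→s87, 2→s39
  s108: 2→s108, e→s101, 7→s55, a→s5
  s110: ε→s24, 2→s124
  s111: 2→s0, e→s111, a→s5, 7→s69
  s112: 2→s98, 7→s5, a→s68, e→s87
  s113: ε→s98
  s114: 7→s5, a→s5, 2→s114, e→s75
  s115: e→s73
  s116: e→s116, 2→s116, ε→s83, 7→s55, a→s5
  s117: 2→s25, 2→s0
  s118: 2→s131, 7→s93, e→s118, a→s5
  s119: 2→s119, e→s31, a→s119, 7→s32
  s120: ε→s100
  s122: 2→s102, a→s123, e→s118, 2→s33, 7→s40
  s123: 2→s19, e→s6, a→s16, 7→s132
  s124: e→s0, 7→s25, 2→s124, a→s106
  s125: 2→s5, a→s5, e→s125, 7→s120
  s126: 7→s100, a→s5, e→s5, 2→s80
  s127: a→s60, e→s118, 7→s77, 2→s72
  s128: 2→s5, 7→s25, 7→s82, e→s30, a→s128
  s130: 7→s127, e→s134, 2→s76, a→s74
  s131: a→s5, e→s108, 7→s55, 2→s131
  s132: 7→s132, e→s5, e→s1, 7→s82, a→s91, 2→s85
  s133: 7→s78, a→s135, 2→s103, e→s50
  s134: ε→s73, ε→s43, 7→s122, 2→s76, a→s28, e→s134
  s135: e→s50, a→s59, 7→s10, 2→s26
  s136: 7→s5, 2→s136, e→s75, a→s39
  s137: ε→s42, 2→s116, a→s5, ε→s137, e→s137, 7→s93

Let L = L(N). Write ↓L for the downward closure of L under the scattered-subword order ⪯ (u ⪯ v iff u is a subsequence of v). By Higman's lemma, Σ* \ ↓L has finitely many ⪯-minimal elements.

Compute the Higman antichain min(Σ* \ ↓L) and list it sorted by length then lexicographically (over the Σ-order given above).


|Q|=138, |F|=100, |δ|=461 (24 ε).
min D↑ (100 st, q0=0, F={23}): 0:a→1,7→2,2→3,e→4 1:a→1,7→5,2→6,e→7 2:a→5,7→8,2→9,e→10 3:a→6,7→11,2→12,e→13 4:a→14,7→15,2→13,e→4 5:a→5,7→8,2→16,e→17 6:a→6,7→18,2→19,e→20 7:a→7,7→21,2→20,e→7 8:a→8,7→8,2→22,e→23 9:a→16,7→22,2→24,e→25 10:a→23,7→26,2→25,e→10 11:a→18,7→22,2→27,e→28 12:a→19,7→29,2→12,e→12 13:a→30,7→31,2→12,e→13 14:a→14,7→32,2→30,e→7 15:a→33,7→34,2→35,e→10 16:a→16,7→22,2→36,e→37 17:a→23,7→38,2→37,e→17 18:a→18,7→22,2→39,e→40 19:a→19,7→41,2→19,e→42 20:a→20,7→43,2→42,e→20 21:a→44,7→23,2→21,e→45 22:a→22,7→22,2→46,e→23 23:a→23,7→23,2→23,e→23 24:a→36,7→47,2→24,e→48 25:a→23,7→49,2→48,e→25 26:a→23,7→26,2→49,e→23 27:a→39,7→47,2→27,e→50 28:a→23,7→49,2→51,e→28 29:a→41,7→47,2→23,e→52 30:a→30,7→53,2→19,e→20 31:a→54,7→55,2→56,e→28 32:a→33,7→34,2→57,e→17 33:a→58,7→59,2→60,e→17 34:a→59,7→34,2→55,e→23 35:a→60,7→55,2→61,e→25 36:a→36,7→47,2→36,e→62 37:a→23,7→38,2→62,e→37 38:a→23,7→23,2→38,e→23 39:a→39,7→47,2→39,e→63 40:a→23,7→38,2→64,e→40 41:a→41,7→47,2→23,e→65 42:a→42,7→66,2→42,e→42 43:a→67,7→23,2→68,e→69 44:a→70,7→23,2→44,e→45 45:a→23,7→23,2→45,e→45 46:a→46,7→47,2→46,e→23 47:a→47,7→47,2→23,e→23 48:a→23,7→71,2→48,e→48 49:a→23,7→49,2→72,e→23 50:a→23,7→71,2→50,e→72 51:a→23,7→71,2→51,e→50 52:a→23,7→71,2→23,e→52 53:a→54,7→55,2→73,e→40 54:a→74,7→75,2→76,e→40 55:a→75,7→55,2→77,e→23 56:a→76,7→47,2→56,e→50 57:a→60,7→55,2→78,e→37 58:a→41,7→79,2→80,e→17 59:a→79,7→59,2→75,e→23 60:a→80,7→75,2→81,e→37 61:a→81,7→47,2→61,e→48 62:a→23,7→82,2→62,e→62 63:a→23,7→82,2→63,e→83 64:a→23,7→82,2→64,e→63 65:a→23,7→82,2→23,e→65 66:a→66,7→23,2→23,e→84 67:a→85,7→23,2→86,e→69 68:a→86,7→23,2→68,e→87 69:a→23,7→23,2→88,e→69 70:a→66,7→23,2→70,e→45 71:a→23,7→71,2→23,e→23 72:a→23,7→71,2→72,e→23 73:a→76,7→47,2→73,e→63 74:a→41,7→89,2→90,e→40 75:a→89,7→75,2→91,e→23 76:a→90,7→47,2→76,e→63 77:a→91,7→47,2→77,e→23 78:a→81,7→47,2→78,e→62 79:a→47,7→79,2→89,e→23 80:a→41,7→89,2→92,e→37 81:a→92,7→47,2→81,e→62 82:a→23,7→23,2→23,e→23 83:a→23,7→82,2→83,e→23 84:a→23,7→23,2→23,e→84 85:a→66,7→23,2→93,e→69 86:a→93,7→23,2→86,e→87 87:a→23,7→23,2→87,e→38 88:a→23,7→23,2→88,e→87 89:a→47,7→89,2→94,e→23 90:a→95,7→47,2→90,e→63 91:a→94,7→47,2→91,e→23 92:a→41,7→47,2→92,e→62 93:a→96,7→23,2→93,e→87 94:a→47,7→47,2→94,e→23 95:a→95,7→47,2→23,e→97 96:a→96,7→23,2→23,e→98 97:a→23,7→82,2→23,e→99 98:a→23,7→23,2→23,e→82 99:a→23,7→82,2→23,e→23 (ε-aug+det+¬).
'77e': N↓-sim [123, 108, 29, 4] end={s1,s115,s5,s73} ∉↓L; 3/3 del acc.
'7ea': run [123, 108, 41, 3] end={s115,s5,s73} ∉↓L; 3/3 single-dels accept.
'ae77': run [123, 91, 44, 27, 4] end={s115,s5,s67,s73} — reject; 4/4 single-dels accept.
'2272': run [123, 104, 69, 16, 4] end={s115,s5,s51,s73} ∉↓L; 4/4 single-dels accept.
'272eee': run [123, 104, 66, 42, 16, 11, 4] end={s115,s3,s5,s73} — reject; 6/6 deletions ∈↓L.
'e7aaa2': |S_i|=[123, 105, 93, 59, 46, 17, 3] end={s115,s5,s73} ∉↓L; 6/6 deletions ∈↓L.
6 words, ⪯-incomp.

Antichain: [77e, 7ea, ae77, 2272, 272eee, e7aaa2].


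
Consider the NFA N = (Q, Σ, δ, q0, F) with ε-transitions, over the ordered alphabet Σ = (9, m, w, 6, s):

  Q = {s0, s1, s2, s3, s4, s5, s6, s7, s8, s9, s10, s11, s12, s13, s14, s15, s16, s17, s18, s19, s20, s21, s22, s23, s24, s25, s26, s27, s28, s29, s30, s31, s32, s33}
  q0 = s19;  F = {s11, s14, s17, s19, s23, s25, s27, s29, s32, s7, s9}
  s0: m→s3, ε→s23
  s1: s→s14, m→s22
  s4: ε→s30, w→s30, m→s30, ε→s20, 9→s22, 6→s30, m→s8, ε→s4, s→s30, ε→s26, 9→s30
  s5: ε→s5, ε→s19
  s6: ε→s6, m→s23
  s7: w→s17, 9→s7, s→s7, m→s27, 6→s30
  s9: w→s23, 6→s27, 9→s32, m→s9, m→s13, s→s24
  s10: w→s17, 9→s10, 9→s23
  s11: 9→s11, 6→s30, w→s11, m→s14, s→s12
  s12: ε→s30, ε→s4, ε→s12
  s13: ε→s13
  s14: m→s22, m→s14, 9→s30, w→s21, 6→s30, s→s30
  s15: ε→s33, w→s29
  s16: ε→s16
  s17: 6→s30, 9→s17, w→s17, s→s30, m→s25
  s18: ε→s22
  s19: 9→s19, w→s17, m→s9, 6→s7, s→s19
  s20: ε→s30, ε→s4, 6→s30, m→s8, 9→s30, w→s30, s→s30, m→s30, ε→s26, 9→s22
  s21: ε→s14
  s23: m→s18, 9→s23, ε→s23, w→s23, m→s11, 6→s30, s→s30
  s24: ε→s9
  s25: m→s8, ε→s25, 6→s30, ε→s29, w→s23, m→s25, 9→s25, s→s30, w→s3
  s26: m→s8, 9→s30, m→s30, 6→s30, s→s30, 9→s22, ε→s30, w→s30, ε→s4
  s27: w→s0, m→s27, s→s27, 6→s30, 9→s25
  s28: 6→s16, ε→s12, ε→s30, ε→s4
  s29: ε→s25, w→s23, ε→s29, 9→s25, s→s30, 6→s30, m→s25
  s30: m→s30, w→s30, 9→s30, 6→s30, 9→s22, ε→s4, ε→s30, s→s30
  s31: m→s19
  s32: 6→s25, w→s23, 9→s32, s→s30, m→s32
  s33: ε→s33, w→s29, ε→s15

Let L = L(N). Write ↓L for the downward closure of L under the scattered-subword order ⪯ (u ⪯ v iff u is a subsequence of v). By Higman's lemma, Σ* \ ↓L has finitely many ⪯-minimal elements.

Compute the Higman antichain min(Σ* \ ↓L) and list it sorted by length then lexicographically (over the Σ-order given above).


|Q|=34, |F|=11, |δ|=132 (34 ε).
min D↑ (11 st, q0=0, F={8}): 0:9→0,m→1,w→2,6→3,s→0 1:9→4,m→1,w→5,6→6,s→1 2:9→2,m→7,w→2,6→8,s→8 3:9→3,m→6,w→2,6→8,s→3 4:9→4,m→4,w→5,6→7,s→8 5:9→5,m→9,w→5,6→8,s→8 6:9→7,m→6,w→5,6→8,s→6 7:9→7,m→7,w→5,6→8,s→8 8:9→8,m→8,w→8,6→8,s→8 9:9→9,m→10,w→9,6→8,s→8 10:9→8,m→10,w→10,6→8,s→8.
'w6': run [24, 17, 6] end={s20,s22,s26,s30,s4,s8} rej; 2/2 deletions ∈↓L.
'ws': |S_i|=[24, 17, 7] end={s12,s20,s22,s26,s30,s4,s8} — reject; 2/2 deletions ∈↓L.
'66': run [24, 19, 6] end={s20,s22,s26,s30,s4,s8} ∉↓L; 2/2 deletions ∈↓L.
'm9s': run [24, 21, 16, 7] end={s12,s20,s22,s26,s30,s4,s8} rej; 3/3 single-dels accept.
'mwmm9': N↓-sim [24, 21, 14, 12, 8, 6] end={s20,s22,s26,s30,s4,s8} ∉↓L; 5/5 single-dels accept.
5 minimals (antichain).

A = [w6, ws, 66, m9s, mwmm9].


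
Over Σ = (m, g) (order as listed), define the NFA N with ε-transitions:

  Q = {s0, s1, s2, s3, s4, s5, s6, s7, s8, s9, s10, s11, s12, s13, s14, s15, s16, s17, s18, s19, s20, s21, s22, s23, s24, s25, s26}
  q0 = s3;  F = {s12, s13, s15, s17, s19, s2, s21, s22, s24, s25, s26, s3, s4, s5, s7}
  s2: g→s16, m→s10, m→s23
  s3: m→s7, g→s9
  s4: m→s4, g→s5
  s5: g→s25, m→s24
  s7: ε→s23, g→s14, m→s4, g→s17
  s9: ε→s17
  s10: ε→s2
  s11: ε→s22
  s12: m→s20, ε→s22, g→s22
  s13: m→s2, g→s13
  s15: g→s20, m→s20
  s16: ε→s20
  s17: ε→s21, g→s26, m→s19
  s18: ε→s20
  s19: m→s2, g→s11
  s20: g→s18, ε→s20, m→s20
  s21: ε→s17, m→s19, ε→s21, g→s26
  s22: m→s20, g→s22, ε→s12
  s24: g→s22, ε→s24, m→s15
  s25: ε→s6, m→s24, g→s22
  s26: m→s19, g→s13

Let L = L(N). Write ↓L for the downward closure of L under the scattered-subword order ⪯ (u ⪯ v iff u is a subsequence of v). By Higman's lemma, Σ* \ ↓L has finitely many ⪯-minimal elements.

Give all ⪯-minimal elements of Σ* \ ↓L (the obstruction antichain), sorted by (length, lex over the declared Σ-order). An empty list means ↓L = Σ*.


|Q|=27, |F|=15, |δ|=48 (14 ε).
min D↑ (14 st, q0=0, F={12}): 0:m→1,g→2 1:m→3,g→2 2:m→4,g→5 3:m→3,g→6 4:m→7,g→8 5:m→4,g→9 6:m→10,g→11 7:m→7,g→12 8:m→12,g→8 9:m→7,g→9 10:m→13,g→8 11:m→10,g→8 12:m→12,g→12 13:m→12,g→12 (ε-aug+det+¬).
'gmmg': |S_i|=[24, 21, 12, 7, 3] end={s16,s18,s20} — reject; 4/4 single-dels accept.
'gmgm': N↓-sim [24, 21, 12, 6, 2] end={s18,s20} rej; 4/4 deletions ∈↓L.
'gggmg': |S_i|=[24, 21, 16, 10, 6, 3] end={s16,s18,s20} rej; 5/5 deletions ∈↓L.
'mmgmmm': |S_i|=[24, 22, 16, 11, 6, 3, 2] end={s18,s20} ∉↓L; 6/6 deletions ∈↓L.
'mmgggm': N↓-sim [24, 22, 16, 11, 8, 4, 2] end={s18,s20} — reject; 6/6 deletions ∈↓L.
5 minimals (antichain).

A = [gmmg, gmgm, gggmg, mmgmmm, mmgggm].


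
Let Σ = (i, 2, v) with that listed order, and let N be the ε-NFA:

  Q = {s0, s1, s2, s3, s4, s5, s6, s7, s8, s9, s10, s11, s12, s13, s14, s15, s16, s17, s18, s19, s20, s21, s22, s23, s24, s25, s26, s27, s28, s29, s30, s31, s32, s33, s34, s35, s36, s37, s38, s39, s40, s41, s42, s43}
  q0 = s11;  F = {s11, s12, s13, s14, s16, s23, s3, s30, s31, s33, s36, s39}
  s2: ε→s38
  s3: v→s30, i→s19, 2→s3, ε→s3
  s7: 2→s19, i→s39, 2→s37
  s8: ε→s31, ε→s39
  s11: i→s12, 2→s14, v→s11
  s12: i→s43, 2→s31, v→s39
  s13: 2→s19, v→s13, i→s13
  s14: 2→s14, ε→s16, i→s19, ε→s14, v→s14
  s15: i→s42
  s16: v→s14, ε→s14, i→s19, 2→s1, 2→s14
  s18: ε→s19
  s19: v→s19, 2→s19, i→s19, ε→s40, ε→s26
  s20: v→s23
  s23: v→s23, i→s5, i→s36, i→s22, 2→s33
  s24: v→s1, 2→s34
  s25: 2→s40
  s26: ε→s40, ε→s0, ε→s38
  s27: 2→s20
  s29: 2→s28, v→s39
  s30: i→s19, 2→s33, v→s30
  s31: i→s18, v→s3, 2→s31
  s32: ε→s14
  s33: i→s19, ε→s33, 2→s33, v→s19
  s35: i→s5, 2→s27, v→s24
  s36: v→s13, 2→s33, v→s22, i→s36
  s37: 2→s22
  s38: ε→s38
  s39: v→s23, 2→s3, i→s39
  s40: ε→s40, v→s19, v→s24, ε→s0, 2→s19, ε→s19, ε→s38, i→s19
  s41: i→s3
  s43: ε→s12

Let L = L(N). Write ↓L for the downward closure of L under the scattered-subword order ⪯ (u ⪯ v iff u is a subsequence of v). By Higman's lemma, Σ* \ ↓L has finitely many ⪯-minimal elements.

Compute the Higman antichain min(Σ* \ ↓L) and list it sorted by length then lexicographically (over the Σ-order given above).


Antichain: [2i, ivv2v, ivviv2].

|Q|=44, |F|=12, |δ|=84 (21 ε).
min D↑ (12 st, q0=0, F={5}): 0:i→1,2→2,v→0 1:i→1,2→3,v→4 2:i→5,2→2,v→2 3:i→5,2→3,v→6 4:i→4,2→6,v→7 5:i→5,2→5,v→5 6:i→5,2→6,v→8 7:i→9,2→10,v→7 8:i→5,2→10,v→8 9:i→9,2→10,v→11 10:i→5,2→10,v→5 11:i→11,2→5,v→11.
'2i': |S_i|=[24, 15, 9] end={s0,s1,s18,s19,s24,s26,s34,s38,s40} — reject; 2/2 deletions ∈↓L.
'ivv2v': run [24, 21, 17, 15, 9, 8] end={s0,s1,s19,s24,s26,s34,s38,s40} — reject; 5/5 deletions ∈↓L.
'ivviv2': N↓-sim [24, 21, 17, 15, 13, 10, 8] end={s0,s1,s19,s24,s26,s34,s38,s40} ∉↓L; 6/6 deletions ∈↓L.
3 obstructions.


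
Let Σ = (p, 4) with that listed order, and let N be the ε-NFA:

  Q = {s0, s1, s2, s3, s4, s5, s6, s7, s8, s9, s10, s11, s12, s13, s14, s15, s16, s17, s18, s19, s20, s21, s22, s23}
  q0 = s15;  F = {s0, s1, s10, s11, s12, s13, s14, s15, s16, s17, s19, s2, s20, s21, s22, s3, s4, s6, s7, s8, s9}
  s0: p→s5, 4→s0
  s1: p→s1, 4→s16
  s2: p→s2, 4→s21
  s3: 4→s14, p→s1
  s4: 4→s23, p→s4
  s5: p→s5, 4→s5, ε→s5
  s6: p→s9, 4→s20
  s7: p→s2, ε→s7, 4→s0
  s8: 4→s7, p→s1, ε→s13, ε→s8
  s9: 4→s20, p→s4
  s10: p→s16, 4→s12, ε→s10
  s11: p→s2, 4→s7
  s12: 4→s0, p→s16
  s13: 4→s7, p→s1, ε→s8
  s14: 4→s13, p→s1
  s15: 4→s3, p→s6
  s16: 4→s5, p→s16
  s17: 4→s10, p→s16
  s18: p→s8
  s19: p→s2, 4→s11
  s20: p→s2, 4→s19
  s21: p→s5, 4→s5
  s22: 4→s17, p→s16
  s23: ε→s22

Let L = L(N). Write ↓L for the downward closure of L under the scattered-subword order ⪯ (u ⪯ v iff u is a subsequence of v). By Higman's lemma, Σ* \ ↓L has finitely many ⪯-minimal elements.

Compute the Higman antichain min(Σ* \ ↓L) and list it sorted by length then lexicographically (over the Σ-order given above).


A = [4p44, p4p4p, ppp4p4, 44444p].

|Q|=24, |F|=21, |δ|=52 (7 ε).
min D↑ (21 st, q0=0, F={15}): 0:p→1,4→2 1:p→3,4→4 2:p→5,4→6 3:p→7,4→4 4:p→8,4→9 5:p→5,4→10 6:p→5,4→11 7:p→7,4→12 8:p→8,4→13 9:p→8,4→14 10:p→10,4→15 11:p→5,4→16 12:p→10,4→17 13:p→15,4→15 14:p→8,4→16 15:p→15,4→15 16:p→8,4→18 17:p→10,4→19 18:p→15,4→18 19:p→10,4→20 20:p→10,4→18 [Hopcroft].
'4p44': run [23, 19, 5, 3, 1] end={s5} ∉↓L; 4/4 del acc.
'p4p4p': N↓-sim [23, 18, 14, 4, 2, 1] end={s5} ∉↓L; 5/5 single-dels accept.
'ppp4p4': run [23, 18, 17, 12, 9, 2, 1] end={s5} rej; 6/6 del acc.
'44444p': |S_i|=[23, 19, 15, 12, 7, 3, 1] end={s5} ∉↓L; 6/6 deletions ∈↓L.
4 obstructions.


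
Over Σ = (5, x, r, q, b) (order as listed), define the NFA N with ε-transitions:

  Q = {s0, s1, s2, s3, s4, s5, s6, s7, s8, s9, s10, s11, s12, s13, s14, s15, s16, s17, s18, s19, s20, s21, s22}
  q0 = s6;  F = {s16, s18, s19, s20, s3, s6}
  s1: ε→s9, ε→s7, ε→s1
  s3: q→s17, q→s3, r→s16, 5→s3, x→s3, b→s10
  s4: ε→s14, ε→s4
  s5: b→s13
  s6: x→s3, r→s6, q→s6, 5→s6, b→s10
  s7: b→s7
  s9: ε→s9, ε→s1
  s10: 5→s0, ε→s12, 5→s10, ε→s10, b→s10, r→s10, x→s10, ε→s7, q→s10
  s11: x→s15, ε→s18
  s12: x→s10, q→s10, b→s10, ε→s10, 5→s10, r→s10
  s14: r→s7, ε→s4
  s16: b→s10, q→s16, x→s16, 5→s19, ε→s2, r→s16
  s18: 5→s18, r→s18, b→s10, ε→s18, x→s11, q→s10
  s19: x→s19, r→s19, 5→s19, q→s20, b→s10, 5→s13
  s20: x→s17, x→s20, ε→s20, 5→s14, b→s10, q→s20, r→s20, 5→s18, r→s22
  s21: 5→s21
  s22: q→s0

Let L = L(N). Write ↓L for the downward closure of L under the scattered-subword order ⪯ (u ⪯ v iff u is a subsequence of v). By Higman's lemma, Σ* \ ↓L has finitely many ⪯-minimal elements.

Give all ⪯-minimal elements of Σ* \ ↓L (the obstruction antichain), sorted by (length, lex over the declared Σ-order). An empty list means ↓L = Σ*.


|Q|=23, |F|=6, |δ|=68 (16 ε).
min D↑ (7 st, q0=0, F={2}): 0:5→0,x→1,r→0,q→0,b→2 1:5→1,x→1,r→3,q→1,b→2 2:5→2,x→2,r→2,q→2,b→2 3:5→4,x→3,r→3,q→3,b→2 4:5→4,x→4,r→4,q→5,b→2 5:5→6,x→5,r→5,q→5,b→2 6:5→6,x→6,r→6,q→2,b→2.
'b': run [18, 4] end={s0,s10,s12,s7} rej; 1/1 deletions ∈↓L.
'xr5q5q': |S_i|=[18, 17, 16, 14, 12, 9, 4] end={s0,s10,s12,s7} ∉↓L; 6/6 single-dels accept.
2 words, ⪯-incomp.

Antichain: [b, xr5q5q].


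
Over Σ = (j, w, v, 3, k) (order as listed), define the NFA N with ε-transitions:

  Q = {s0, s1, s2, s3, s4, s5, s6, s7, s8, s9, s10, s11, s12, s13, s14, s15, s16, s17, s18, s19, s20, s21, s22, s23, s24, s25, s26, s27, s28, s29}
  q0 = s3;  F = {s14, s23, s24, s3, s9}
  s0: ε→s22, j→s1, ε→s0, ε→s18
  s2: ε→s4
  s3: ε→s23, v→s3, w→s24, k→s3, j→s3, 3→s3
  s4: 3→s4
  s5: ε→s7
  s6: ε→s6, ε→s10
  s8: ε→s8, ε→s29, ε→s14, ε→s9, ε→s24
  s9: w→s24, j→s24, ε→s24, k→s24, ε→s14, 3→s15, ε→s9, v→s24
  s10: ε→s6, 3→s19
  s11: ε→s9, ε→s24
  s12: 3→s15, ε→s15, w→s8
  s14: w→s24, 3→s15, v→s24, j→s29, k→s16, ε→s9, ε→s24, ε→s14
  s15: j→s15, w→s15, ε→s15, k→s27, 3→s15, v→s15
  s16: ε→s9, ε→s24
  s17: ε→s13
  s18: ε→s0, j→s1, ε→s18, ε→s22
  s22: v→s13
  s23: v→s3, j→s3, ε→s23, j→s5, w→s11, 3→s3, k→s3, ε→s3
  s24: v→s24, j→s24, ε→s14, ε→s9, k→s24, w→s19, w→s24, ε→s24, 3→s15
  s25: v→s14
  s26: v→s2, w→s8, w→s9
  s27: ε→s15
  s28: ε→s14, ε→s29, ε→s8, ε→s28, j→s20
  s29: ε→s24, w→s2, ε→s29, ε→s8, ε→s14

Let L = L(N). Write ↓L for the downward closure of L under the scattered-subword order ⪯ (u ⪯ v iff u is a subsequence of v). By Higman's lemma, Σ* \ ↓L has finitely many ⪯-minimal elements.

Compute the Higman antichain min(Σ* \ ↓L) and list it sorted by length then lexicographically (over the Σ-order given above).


|Q|=30, |F|=5, |δ|=89 (44 ε).
min D↑ (3 st, q0=0, F={2}): 0:j→0,w→1,v→0,3→0,k→0 1:j→1,w→1,v→1,3→2,k→1 2:j→2,w→2,v→2,3→2,k→2.
'w3': N↓-sim [16, 12, 3] end={s15,s27,s4} rej; 2/2 deletions ∈↓L.
1 obstructions.

A = [w3].


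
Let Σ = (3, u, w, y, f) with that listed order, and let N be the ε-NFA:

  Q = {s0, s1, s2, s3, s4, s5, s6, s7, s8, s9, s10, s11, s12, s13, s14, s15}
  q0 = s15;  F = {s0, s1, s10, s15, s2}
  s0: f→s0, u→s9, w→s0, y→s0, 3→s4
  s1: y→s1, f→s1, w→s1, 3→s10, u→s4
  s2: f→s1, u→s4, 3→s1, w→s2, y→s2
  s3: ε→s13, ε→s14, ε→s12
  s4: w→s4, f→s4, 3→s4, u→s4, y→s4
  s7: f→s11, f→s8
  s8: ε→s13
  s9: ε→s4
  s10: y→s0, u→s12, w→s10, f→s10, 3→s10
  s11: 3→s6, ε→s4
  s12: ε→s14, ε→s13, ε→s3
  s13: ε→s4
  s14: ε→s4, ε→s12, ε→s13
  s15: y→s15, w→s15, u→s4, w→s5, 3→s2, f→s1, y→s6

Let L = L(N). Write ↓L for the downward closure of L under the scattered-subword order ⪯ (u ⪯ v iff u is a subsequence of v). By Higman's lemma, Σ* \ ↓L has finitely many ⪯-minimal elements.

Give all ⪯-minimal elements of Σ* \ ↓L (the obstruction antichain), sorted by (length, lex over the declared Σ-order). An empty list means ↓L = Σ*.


|Q|=16, |F|=5, |δ|=48 (13 ε).
min D↑ (6 st, q0=0, F={2}): 0:3→1,u→2,w→0,y→0,f→3 1:3→3,u→2,w→1,y→1,f→3 2:3→2,u→2,w→2,y→2,f→2 3:3→4,u→2,w→3,y→3,f→3 4:3→4,u→2,w→4,y→5,f→4 5:3→2,u→2,w→5,y→5,f→5 (ε-aug+det+¬).
'u': |S_i|=[13, 6] end={s12,s13,s14,s3,s4,s9} ∉↓L; 1/1 deletions ∈↓L.
'f3y3': N↓-sim [13, 9, 8, 3, 1] end={s4} — reject; 4/4 deletions ∈↓L.
'333y3': run [13, 10, 9, 8, 3, 1] end={s4} ∉↓L; 5/5 del acc.
3 words, ⪯-incomp.

min(Σ*\↓L) = [u, f3y3, 333y3].


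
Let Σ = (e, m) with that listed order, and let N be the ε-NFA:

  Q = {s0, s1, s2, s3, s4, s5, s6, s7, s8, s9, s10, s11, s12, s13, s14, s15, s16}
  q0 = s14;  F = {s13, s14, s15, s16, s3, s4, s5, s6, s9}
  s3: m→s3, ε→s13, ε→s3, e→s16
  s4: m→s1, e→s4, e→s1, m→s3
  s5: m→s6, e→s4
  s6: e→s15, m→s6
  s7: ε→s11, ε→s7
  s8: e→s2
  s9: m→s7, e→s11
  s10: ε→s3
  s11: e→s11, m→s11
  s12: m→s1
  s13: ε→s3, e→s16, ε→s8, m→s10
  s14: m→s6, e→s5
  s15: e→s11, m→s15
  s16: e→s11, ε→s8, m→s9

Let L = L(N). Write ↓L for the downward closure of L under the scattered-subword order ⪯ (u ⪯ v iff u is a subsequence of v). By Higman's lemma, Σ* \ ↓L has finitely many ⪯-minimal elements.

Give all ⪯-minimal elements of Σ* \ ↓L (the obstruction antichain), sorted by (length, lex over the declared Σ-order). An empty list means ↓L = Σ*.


|Q|=17, |F|=9, |δ|=32 (8 ε).
min D↑ (9 st, q0=0, F={6}): 0:e→1,m→2 1:e→3,m→2 2:e→4,m→2 3:e→3,m→5 4:e→6,m→4 5:e→7,m→5 6:e→6,m→6 7:e→6,m→8 8:e→6,m→6.
'mee': run [15, 12, 7, 2] end={s11,s2} — reject; 3/3 deletions ∈↓L.
'eememm': run [15, 14, 12, 11, 6, 3, 2] end={s11,s7} — reject; 6/6 single-dels accept.
2 minimals (antichain).

min(Σ*\↓L) = [mee, eememm].


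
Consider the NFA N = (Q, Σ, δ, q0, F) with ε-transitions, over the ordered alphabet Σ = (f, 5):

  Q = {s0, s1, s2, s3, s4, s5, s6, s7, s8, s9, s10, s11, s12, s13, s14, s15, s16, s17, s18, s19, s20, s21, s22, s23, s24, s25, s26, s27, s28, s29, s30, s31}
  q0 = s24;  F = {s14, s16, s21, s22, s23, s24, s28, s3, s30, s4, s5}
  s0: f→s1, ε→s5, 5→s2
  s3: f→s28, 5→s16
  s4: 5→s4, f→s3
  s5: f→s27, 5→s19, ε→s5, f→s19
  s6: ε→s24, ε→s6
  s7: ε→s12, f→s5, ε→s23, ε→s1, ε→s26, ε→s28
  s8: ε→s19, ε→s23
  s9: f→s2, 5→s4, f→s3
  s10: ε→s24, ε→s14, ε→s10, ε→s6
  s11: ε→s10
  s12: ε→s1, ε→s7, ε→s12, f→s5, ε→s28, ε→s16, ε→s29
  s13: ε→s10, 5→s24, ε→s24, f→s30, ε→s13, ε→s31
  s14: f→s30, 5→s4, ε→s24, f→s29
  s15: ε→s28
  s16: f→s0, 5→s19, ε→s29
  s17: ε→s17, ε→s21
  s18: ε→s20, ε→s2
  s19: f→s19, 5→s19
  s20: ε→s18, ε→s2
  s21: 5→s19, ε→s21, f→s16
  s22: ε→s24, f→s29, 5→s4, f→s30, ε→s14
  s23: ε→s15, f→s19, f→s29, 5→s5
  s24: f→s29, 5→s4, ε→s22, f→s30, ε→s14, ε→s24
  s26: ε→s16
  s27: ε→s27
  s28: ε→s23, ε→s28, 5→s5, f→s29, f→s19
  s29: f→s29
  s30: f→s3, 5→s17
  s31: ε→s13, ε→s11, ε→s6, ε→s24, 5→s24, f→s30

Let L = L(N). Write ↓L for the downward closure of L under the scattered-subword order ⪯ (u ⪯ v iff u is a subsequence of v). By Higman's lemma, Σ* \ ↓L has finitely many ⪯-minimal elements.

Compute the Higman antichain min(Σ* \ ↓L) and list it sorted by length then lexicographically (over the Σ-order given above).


|Q|=32, |F|=11, |δ|=92 (50 ε).
min D↑ (9 st, q0=0, F={7}): 0:f→1,5→2 1:f→3,5→4 2:f→3,5→2 3:f→5,5→6 4:f→6,5→7 5:f→7,5→8 6:f→8,5→7 7:f→7,5→7 8:f→7,5→7 [Hopcroft].
'f55': N↓-sim [19, 15, 10, 2] end={s19,s2} ∉↓L; 3/3 single-dels accept.
'ffff': run [19, 15, 12, 10, 4] end={s1,s19,s27,s29} — reject; 4/4 del acc.
'5fff': run [19, 15, 12, 10, 4] end={s1,s19,s27,s29} — reject; 4/4 deletions ∈↓L.
3 words, ⪯-incomp.

A = [f55, ffff, 5fff].


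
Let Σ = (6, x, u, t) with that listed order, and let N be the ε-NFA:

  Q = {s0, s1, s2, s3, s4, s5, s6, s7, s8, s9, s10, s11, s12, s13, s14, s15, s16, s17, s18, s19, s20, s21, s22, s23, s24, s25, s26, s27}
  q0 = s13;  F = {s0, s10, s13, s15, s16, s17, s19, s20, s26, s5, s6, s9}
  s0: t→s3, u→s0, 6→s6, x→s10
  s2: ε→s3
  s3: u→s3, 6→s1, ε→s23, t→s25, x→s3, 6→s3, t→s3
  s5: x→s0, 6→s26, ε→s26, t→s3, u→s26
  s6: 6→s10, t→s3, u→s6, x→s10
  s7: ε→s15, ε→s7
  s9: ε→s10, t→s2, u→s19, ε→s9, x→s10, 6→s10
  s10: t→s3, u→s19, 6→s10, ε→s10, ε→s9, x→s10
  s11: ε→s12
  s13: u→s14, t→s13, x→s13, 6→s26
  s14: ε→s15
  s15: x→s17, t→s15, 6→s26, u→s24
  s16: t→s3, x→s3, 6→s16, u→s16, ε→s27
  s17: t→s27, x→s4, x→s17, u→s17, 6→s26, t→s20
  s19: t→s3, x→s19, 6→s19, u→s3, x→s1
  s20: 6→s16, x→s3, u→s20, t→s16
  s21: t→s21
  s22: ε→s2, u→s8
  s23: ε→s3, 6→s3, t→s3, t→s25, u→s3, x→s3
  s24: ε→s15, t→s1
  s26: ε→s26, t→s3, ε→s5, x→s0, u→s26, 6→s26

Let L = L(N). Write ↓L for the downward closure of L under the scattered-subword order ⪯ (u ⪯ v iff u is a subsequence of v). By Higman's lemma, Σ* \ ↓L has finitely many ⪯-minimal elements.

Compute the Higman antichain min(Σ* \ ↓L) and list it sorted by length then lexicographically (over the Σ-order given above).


|Q|=28, |F|=12, |δ|=82 (17 ε).
min D↑ (11 st, q0=0, F={4}): 0:6→1,x→0,u→2,t→0 1:6→1,x→3,u→1,t→4 2:6→1,x→5,u→2,t→2 3:6→6,x→7,u→3,t→4 4:6→4,x→4,u→4,t→4 5:6→1,x→5,u→5,t→8 6:6→7,x→7,u→6,t→4 7:6→7,x→7,u→9,t→4 8:6→10,x→4,u→8,t→10 9:6→9,x→9,u→4,t→4 10:6→10,x→4,u→10,t→4 [Hopcroft].
'6t': run [21, 14, 5] end={s1,s2,s23,s25,s3} ∉↓L; 2/2 del acc.
'uxtx': |S_i|=[21, 20, 17, 8, 4] end={s1,s23,s25,s3} ∉↓L; 4/4 deletions ∈↓L.
'6xxuu': |S_i|=[21, 14, 10, 8, 5, 4] end={s1,s23,s25,s3} — reject; 5/5 del acc.
'uxttt': N↓-sim [21, 20, 17, 8, 6, 4] end={s1,s23,s25,s3} ∉↓L; 5/5 deletions ∈↓L.
'6x66uu': run [21, 14, 10, 9, 8, 5, 4] end={s1,s23,s25,s3} ∉↓L; 6/6 single-dels accept.
5 minimals (antichain).

Antichain: [6t, uxtx, 6xxuu, uxttt, 6x66uu].


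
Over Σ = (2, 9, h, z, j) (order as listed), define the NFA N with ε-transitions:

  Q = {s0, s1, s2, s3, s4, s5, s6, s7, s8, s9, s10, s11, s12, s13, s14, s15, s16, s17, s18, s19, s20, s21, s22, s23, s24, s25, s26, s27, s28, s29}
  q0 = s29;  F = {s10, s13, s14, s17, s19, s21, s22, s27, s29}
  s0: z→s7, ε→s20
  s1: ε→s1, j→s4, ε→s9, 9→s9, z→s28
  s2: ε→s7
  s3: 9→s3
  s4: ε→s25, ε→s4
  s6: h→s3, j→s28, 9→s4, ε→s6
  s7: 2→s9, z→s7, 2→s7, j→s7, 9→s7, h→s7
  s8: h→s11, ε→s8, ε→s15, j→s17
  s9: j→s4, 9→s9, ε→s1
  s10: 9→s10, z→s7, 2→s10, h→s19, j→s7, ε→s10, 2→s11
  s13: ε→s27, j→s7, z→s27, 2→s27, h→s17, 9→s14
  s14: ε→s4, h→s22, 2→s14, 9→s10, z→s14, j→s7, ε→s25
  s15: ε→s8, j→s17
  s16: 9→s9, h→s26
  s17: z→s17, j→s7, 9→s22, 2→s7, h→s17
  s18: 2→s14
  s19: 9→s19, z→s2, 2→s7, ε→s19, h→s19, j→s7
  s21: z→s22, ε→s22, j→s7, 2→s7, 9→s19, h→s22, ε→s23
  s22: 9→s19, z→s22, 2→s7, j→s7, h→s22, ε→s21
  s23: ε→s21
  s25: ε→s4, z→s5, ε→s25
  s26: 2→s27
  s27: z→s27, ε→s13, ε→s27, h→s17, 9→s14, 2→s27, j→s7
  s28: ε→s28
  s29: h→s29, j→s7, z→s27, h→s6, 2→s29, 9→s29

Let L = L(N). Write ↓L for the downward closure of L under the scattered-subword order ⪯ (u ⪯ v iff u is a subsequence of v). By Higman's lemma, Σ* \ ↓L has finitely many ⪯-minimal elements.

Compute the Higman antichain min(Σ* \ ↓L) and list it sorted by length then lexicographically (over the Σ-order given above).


|Q|=30, |F|=9, |δ|=96 (25 ε).
min D↑ (8 st, q0=0, F={2}): 0:2→0,9→0,h→0,z→1,j→2 1:2→1,9→3,h→4,z→1,j→2 2:2→2,9→2,h→2,z→2,j→2 3:2→3,9→5,h→6,z→3,j→2 4:2→2,9→6,h→4,z→4,j→2 5:2→5,9→5,h→7,z→2,j→2 6:2→2,9→7,h→6,z→6,j→2 7:2→2,9→7,h→7,z→2,j→2.
'j': |S_i|=[21, 7] end={s1,s25,s28,s4,s5,s7,s9} — reject; 1/1 del acc.
'zh2': |S_i|=[21, 18, 13, 7] end={s1,s25,s28,s4,s5,s7,s9} — reject; 3/3 del acc.
'z99z': run [21, 18, 15, 11, 8] end={s1,s2,s25,s28,s4,s5,s7,s9} — reject; 4/4 deletions ∈↓L.
3 words, ⪯-incomp.

min(Σ*\↓L) = [j, zh2, z99z].
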